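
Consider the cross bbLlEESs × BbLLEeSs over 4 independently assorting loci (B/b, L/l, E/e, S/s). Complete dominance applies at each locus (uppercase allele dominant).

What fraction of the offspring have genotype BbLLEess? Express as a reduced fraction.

bbLlEESs gametes: bLES×4, bLEs×4, blES×4, blEs×4
BbLLEeSs gametes: BLES×2, BLEs×2, BLeS×2, BLes×2, bLES×2, bLEs×2, bLeS×2, bLes×2
bbLlEESs×BbLLEeSs grid (16·16=256): BbLLEESS=8 BbLLEESs=16 BbLLEEss=8 BbLLEeSS=8 BbLLEeSs=16 BbLLEess=8 BbLlEESS=8 BbLlEESs=16 BbLlEEss=8 BbLlEeSS=8 BbLlEeSs=16 BbLlEess=8 bbLLEESS=8 bbLLEESs=16 bbLLEEss=8 bbLLEeSS=8 bbLLEeSs=16 bbLLEess=8 bbLlEESS=8 bbLlEESs=16 bbLlEEss=8 bbLlEeSS=8 bbLlEeSs=16 bbLlEess=8
BbLLEess hits 8/256; gcd=8; 8÷8/256÷8 = 1/32

P(BbLLEess) = 1/32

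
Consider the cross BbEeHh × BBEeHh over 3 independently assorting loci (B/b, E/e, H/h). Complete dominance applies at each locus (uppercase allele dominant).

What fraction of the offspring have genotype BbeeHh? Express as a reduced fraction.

BbEeHh gametes: BEH×1, BEh×1, BeH×1, Beh×1, bEH×1, bEh×1, beH×1, beh×1
BBEeHh gametes: BEH×2, BEh×2, BeH×2, Beh×2
BbEeHh×BBEeHh grid (8·8=64): BBEEHH=2 BBEEHh=4 BBEEhh=2 BBEeHH=4 BBEeHh=8 BBEehh=4 BBeeHH=2 BBeeHh=4 BBeehh=2 BbEEHH=2 BbEEHh=4 BbEEhh=2 BbEeHH=4 BbEeHh=8 BbEehh=4 BbeeHH=2 BbeeHh=4 Bbeehh=2
BbeeHh hits 4/64; gcd=4; 4÷4/64÷4 = 1/16

P(BbeeHh) = 1/16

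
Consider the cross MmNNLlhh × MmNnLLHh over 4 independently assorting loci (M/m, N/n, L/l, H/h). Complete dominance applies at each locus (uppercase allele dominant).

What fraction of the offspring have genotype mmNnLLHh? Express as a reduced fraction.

P(mmNnLLHh) = 1/32

MmNNLlhh gametes: MNLh×4, MNlh×4, mNLh×4, mNlh×4
MmNnLLHh gametes: MNLH×2, MNLh×2, MnLH×2, MnLh×2, mNLH×2, mNLh×2, mnLH×2, mnLh×2
MmNNLlhh×MmNnLLHh grid (16·16=256): MMNNLLHh=8 MMNNLLhh=8 MMNNLlHh=8 MMNNLlhh=8 MMNnLLHh=8 MMNnLLhh=8 MMNnLlHh=8 MMNnLlhh=8 MmNNLLHh=16 MmNNLLhh=16 MmNNLlHh=16 MmNNLlhh=16 MmNnLLHh=16 MmNnLLhh=16 MmNnLlHh=16 MmNnLlhh=16 mmNNLLHh=8 mmNNLLhh=8 mmNNLlHh=8 mmNNLlhh=8 mmNnLLHh=8 mmNnLLhh=8 mmNnLlHh=8 mmNnLlhh=8
mmNnLLHh hits 8/256; gcd=8; 8÷8/256÷8 = 1/32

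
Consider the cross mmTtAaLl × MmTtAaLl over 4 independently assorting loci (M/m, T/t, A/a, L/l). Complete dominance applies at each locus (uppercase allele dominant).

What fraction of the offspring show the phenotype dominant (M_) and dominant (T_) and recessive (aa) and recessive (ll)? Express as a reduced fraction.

P(M_ T_ aa ll) = 3/128

mmTtAaLl gametes: mTAL×2, mTAl×2, mTaL×2, mTal×2, mtAL×2, mtAl×2, mtaL×2, mtal×2
MmTtAaLl gametes: MTAL×1, MTAl×1, MTaL×1, MTal×1, MtAL×1, MtAl×1, MtaL×1, Mtal×1, mTAL×1, mTAl×1, mTaL×1, mTal×1, mtAL×1, mtAl×1, mtaL×1, mtal×1
mmTtAaLl×MmTtAaLl grid (16·16=256): MmTTAALL=2 MmTTAALl=4 MmTTAAll=2 MmTTAaLL=4 MmTTAaLl=8 MmTTAall=4 MmTTaaLL=2 MmTTaaLl=4 MmTTaall=2 MmTtAALL=4 MmTtAALl=8 MmTtAAll=4 MmTtAaLL=8 MmTtAaLl=16 MmTtAall=8 MmTtaaLL=4 MmTtaaLl=8 MmTtaall=4 MmttAALL=2 MmttAALl=4 MmttAAll=2 MmttAaLL=4 MmttAaLl=8 MmttAall=4 MmttaaLL=2 MmttaaLl=4 Mmttaall=2 mmTTAALL=2 mmTTAALl=4 mmTTAAll=2 mmTTAaLL=4 mmTTAaLl=8 mmTTAall=4 mmTTaaLL=2 mmTTaaLl=4 mmTTaall=2 mmTtAALL=4 mmTtAALl=8 mmTtAAll=4 mmTtAaLL=8 mmTtAaLl=16 mmTtAall=8 mmTtaaLL=4 mmTtaaLl=8 mmTtaall=4 mmttAALL=2 mmttAALl=4 mmttAAll=2 mmttAaLL=4 mmttAaLl=8 mmttAall=4 mmttaaLL=2 mmttaaLl=4 mmttaall=2
M_ T_ aa ll hits 6/256; gcd=2; 6÷2/256÷2 = 3/128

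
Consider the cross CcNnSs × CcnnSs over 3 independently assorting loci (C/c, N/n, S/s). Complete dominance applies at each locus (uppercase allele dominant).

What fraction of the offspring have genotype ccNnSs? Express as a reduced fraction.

P(ccNnSs) = 1/16

CcNnSs gametes: CNS×1, CNs×1, CnS×1, Cns×1, cNS×1, cNs×1, cnS×1, cns×1
CcnnSs gametes: CnS×2, Cns×2, cnS×2, cns×2
CcNnSs×CcnnSs grid (8·8=64): CCNnSS=2 CCNnSs=4 CCNnss=2 CCnnSS=2 CCnnSs=4 CCnnss=2 CcNnSS=4 CcNnSs=8 CcNnss=4 CcnnSS=4 CcnnSs=8 Ccnnss=4 ccNnSS=2 ccNnSs=4 ccNnss=2 ccnnSS=2 ccnnSs=4 ccnnss=2
ccNnSs hits 4/64; gcd=4; 4÷4/64÷4 = 1/16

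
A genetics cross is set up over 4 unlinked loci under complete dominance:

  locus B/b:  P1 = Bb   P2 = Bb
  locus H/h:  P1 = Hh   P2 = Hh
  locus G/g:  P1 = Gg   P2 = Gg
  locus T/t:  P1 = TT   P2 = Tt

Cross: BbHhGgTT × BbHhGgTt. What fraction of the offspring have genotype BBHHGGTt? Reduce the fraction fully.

BbHhGgTT gametes: BHGT×2, BHgT×2, BhGT×2, BhgT×2, bHGT×2, bHgT×2, bhGT×2, bhgT×2
BbHhGgTt gametes: BHGT×1, BHGt×1, BHgT×1, BHgt×1, BhGT×1, BhGt×1, BhgT×1, Bhgt×1, bHGT×1, bHGt×1, bHgT×1, bHgt×1, bhGT×1, bhGt×1, bhgT×1, bhgt×1
BbHhGgTT×BbHhGgTt grid (16·16=256): BBHHGGTT=2 BBHHGGTt=2 BBHHGgTT=4 BBHHGgTt=4 BBHHggTT=2 BBHHggTt=2 BBHhGGTT=4 BBHhGGTt=4 BBHhGgTT=8 BBHhGgTt=8 BBHhggTT=4 BBHhggTt=4 BBhhGGTT=2 BBhhGGTt=2 BBhhGgTT=4 BBhhGgTt=4 BBhhggTT=2 BBhhggTt=2 BbHHGGTT=4 BbHHGGTt=4 BbHHGgTT=8 BbHHGgTt=8 BbHHggTT=4 BbHHggTt=4 BbHhGGTT=8 BbHhGGTt=8 BbHhGgTT=16 BbHhGgTt=16 BbHhggTT=8 BbHhggTt=8 BbhhGGTT=4 BbhhGGTt=4 BbhhGgTT=8 BbhhGgTt=8 BbhhggTT=4 BbhhggTt=4 bbHHGGTT=2 bbHHGGTt=2 bbHHGgTT=4 bbHHGgTt=4 bbHHggTT=2 bbHHggTt=2 bbHhGGTT=4 bbHhGGTt=4 bbHhGgTT=8 bbHhGgTt=8 bbHhggTT=4 bbHhggTt=4 bbhhGGTT=2 bbhhGGTt=2 bbhhGgTT=4 bbhhGgTt=4 bbhhggTT=2 bbhhggTt=2
BBHHGGTt hits 2/256; gcd=2; 2÷2/256÷2 = 1/128

P(BBHHGGTt) = 1/128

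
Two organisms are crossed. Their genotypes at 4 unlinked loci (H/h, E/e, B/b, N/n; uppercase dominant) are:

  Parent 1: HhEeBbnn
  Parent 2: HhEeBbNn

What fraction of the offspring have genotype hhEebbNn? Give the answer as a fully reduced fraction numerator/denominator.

P(hhEebbNn) = 1/64

HhEeBbnn gametes: HEBn×2, HEbn×2, HeBn×2, Hebn×2, hEBn×2, hEbn×2, heBn×2, hebn×2
HhEeBbNn gametes: HEBN×1, HEBn×1, HEbN×1, HEbn×1, HeBN×1, HeBn×1, HebN×1, Hebn×1, hEBN×1, hEBn×1, hEbN×1, hEbn×1, heBN×1, heBn×1, hebN×1, hebn×1
HhEeBbnn×HhEeBbNn grid (16·16=256): HHEEBBNn=2 HHEEBBnn=2 HHEEBbNn=4 HHEEBbnn=4 HHEEbbNn=2 HHEEbbnn=2 HHEeBBNn=4 HHEeBBnn=4 HHEeBbNn=8 HHEeBbnn=8 HHEebbNn=4 HHEebbnn=4 HHeeBBNn=2 HHeeBBnn=2 HHeeBbNn=4 HHeeBbnn=4 HHeebbNn=2 HHeebbnn=2 HhEEBBNn=4 HhEEBBnn=4 HhEEBbNn=8 HhEEBbnn=8 HhEEbbNn=4 HhEEbbnn=4 HhEeBBNn=8 HhEeBBnn=8 HhEeBbNn=16 HhEeBbnn=16 HhEebbNn=8 HhEebbnn=8 HheeBBNn=4 HheeBBnn=4 HheeBbNn=8 HheeBbnn=8 HheebbNn=4 Hheebbnn=4 hhEEBBNn=2 hhEEBBnn=2 hhEEBbNn=4 hhEEBbnn=4 hhEEbbNn=2 hhEEbbnn=2 hhEeBBNn=4 hhEeBBnn=4 hhEeBbNn=8 hhEeBbnn=8 hhEebbNn=4 hhEebbnn=4 hheeBBNn=2 hheeBBnn=2 hheeBbNn=4 hheeBbnn=4 hheebbNn=2 hheebbnn=2
hhEebbNn hits 4/256; gcd=4; 4÷4/256÷4 = 1/64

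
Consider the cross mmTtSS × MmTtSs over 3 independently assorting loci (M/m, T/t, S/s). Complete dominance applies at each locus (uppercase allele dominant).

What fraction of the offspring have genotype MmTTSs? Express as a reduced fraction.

P(MmTTSs) = 1/16

mmTtSS gametes: mTS×4, mtS×4
MmTtSs gametes: MTS×1, MTs×1, MtS×1, Mts×1, mTS×1, mTs×1, mtS×1, mts×1
mmTtSS×MmTtSs grid (8·8=64): MmTTSS=4 MmTTSs=4 MmTtSS=8 MmTtSs=8 MmttSS=4 MmttSs=4 mmTTSS=4 mmTTSs=4 mmTtSS=8 mmTtSs=8 mmttSS=4 mmttSs=4
MmTTSs hits 4/64; gcd=4; 4÷4/64÷4 = 1/16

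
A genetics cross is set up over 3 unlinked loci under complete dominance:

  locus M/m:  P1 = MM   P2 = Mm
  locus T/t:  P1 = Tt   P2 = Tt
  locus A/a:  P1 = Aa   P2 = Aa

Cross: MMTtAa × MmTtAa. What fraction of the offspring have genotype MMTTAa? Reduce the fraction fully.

MMTtAa gametes: MTA×2, MTa×2, MtA×2, Mta×2
MmTtAa gametes: MTA×1, MTa×1, MtA×1, Mta×1, mTA×1, mTa×1, mtA×1, mta×1
MMTtAa×MmTtAa grid (8·8=64): MMTTAA=2 MMTTAa=4 MMTTaa=2 MMTtAA=4 MMTtAa=8 MMTtaa=4 MMttAA=2 MMttAa=4 MMttaa=2 MmTTAA=2 MmTTAa=4 MmTTaa=2 MmTtAA=4 MmTtAa=8 MmTtaa=4 MmttAA=2 MmttAa=4 Mmttaa=2
MMTTAa hits 4/64; gcd=4; 4÷4/64÷4 = 1/16

P(MMTTAa) = 1/16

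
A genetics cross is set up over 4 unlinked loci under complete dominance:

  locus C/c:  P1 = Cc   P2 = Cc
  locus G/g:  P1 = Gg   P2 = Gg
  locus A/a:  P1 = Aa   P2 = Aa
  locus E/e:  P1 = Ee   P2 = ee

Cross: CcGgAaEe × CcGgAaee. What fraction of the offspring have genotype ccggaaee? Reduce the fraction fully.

CcGgAaEe gametes: CGAE×1, CGAe×1, CGaE×1, CGae×1, CgAE×1, CgAe×1, CgaE×1, Cgae×1, cGAE×1, cGAe×1, cGaE×1, cGae×1, cgAE×1, cgAe×1, cgaE×1, cgae×1
CcGgAaee gametes: CGAe×2, CGae×2, CgAe×2, Cgae×2, cGAe×2, cGae×2, cgAe×2, cgae×2
CcGgAaEe×CcGgAaee grid (16·16=256): CCGGAAEe=2 CCGGAAee=2 CCGGAaEe=4 CCGGAaee=4 CCGGaaEe=2 CCGGaaee=2 CCGgAAEe=4 CCGgAAee=4 CCGgAaEe=8 CCGgAaee=8 CCGgaaEe=4 CCGgaaee=4 CCggAAEe=2 CCggAAee=2 CCggAaEe=4 CCggAaee=4 CCggaaEe=2 CCggaaee=2 CcGGAAEe=4 CcGGAAee=4 CcGGAaEe=8 CcGGAaee=8 CcGGaaEe=4 CcGGaaee=4 CcGgAAEe=8 CcGgAAee=8 CcGgAaEe=16 CcGgAaee=16 CcGgaaEe=8 CcGgaaee=8 CcggAAEe=4 CcggAAee=4 CcggAaEe=8 CcggAaee=8 CcggaaEe=4 Ccggaaee=4 ccGGAAEe=2 ccGGAAee=2 ccGGAaEe=4 ccGGAaee=4 ccGGaaEe=2 ccGGaaee=2 ccGgAAEe=4 ccGgAAee=4 ccGgAaEe=8 ccGgAaee=8 ccGgaaEe=4 ccGgaaee=4 ccggAAEe=2 ccggAAee=2 ccggAaEe=4 ccggAaee=4 ccggaaEe=2 ccggaaee=2
ccggaaee hits 2/256; gcd=2; 2÷2/256÷2 = 1/128

P(ccggaaee) = 1/128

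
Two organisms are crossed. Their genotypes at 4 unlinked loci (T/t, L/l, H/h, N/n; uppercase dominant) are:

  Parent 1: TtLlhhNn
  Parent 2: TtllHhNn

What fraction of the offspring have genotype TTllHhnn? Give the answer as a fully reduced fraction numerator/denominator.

P(TTllHhnn) = 1/64

TtLlhhNn gametes: TLhN×2, TLhn×2, TlhN×2, Tlhn×2, tLhN×2, tLhn×2, tlhN×2, tlhn×2
TtllHhNn gametes: TlHN×2, TlHn×2, TlhN×2, Tlhn×2, tlHN×2, tlHn×2, tlhN×2, tlhn×2
TtLlhhNn×TtllHhNn grid (16·16=256): TTLlHhNN=4 TTLlHhNn=8 TTLlHhnn=4 TTLlhhNN=4 TTLlhhNn=8 TTLlhhnn=4 TTllHhNN=4 TTllHhNn=8 TTllHhnn=4 TTllhhNN=4 TTllhhNn=8 TTllhhnn=4 TtLlHhNN=8 TtLlHhNn=16 TtLlHhnn=8 TtLlhhNN=8 TtLlhhNn=16 TtLlhhnn=8 TtllHhNN=8 TtllHhNn=16 TtllHhnn=8 TtllhhNN=8 TtllhhNn=16 Ttllhhnn=8 ttLlHhNN=4 ttLlHhNn=8 ttLlHhnn=4 ttLlhhNN=4 ttLlhhNn=8 ttLlhhnn=4 ttllHhNN=4 ttllHhNn=8 ttllHhnn=4 ttllhhNN=4 ttllhhNn=8 ttllhhnn=4
TTllHhnn hits 4/256; gcd=4; 4÷4/256÷4 = 1/64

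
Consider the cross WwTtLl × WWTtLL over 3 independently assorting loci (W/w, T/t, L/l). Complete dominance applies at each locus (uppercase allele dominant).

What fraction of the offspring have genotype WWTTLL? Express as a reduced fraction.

WwTtLl gametes: WTL×1, WTl×1, WtL×1, Wtl×1, wTL×1, wTl×1, wtL×1, wtl×1
WWTtLL gametes: WTL×4, WtL×4
WwTtLl×WWTtLL grid (8·8=64): WWTTLL=4 WWTTLl=4 WWTtLL=8 WWTtLl=8 WWttLL=4 WWttLl=4 WwTTLL=4 WwTTLl=4 WwTtLL=8 WwTtLl=8 WwttLL=4 WwttLl=4
WWTTLL hits 4/64; gcd=4; 4÷4/64÷4 = 1/16

P(WWTTLL) = 1/16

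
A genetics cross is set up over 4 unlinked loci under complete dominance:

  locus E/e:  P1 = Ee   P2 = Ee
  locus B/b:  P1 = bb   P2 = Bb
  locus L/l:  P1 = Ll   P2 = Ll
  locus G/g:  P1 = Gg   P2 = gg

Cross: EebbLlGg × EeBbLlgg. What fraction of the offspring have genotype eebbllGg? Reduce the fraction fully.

P(eebbllGg) = 1/64

EebbLlGg gametes: EbLG×2, EbLg×2, EblG×2, Eblg×2, ebLG×2, ebLg×2, eblG×2, eblg×2
EeBbLlgg gametes: EBLg×2, EBlg×2, EbLg×2, Eblg×2, eBLg×2, eBlg×2, ebLg×2, eblg×2
EebbLlGg×EeBbLlgg grid (16·16=256): EEBbLLGg=4 EEBbLLgg=4 EEBbLlGg=8 EEBbLlgg=8 EEBbllGg=4 EEBbllgg=4 EEbbLLGg=4 EEbbLLgg=4 EEbbLlGg=8 EEbbLlgg=8 EEbbllGg=4 EEbbllgg=4 EeBbLLGg=8 EeBbLLgg=8 EeBbLlGg=16 EeBbLlgg=16 EeBbllGg=8 EeBbllgg=8 EebbLLGg=8 EebbLLgg=8 EebbLlGg=16 EebbLlgg=16 EebbllGg=8 Eebbllgg=8 eeBbLLGg=4 eeBbLLgg=4 eeBbLlGg=8 eeBbLlgg=8 eeBbllGg=4 eeBbllgg=4 eebbLLGg=4 eebbLLgg=4 eebbLlGg=8 eebbLlgg=8 eebbllGg=4 eebbllgg=4
eebbllGg hits 4/256; gcd=4; 4÷4/256÷4 = 1/64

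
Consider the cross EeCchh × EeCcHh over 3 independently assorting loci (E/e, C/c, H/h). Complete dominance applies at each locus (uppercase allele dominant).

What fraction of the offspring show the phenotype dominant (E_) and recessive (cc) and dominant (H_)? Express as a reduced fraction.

P(E_ cc H_) = 3/32

EeCchh gametes: ECh×2, Ech×2, eCh×2, ech×2
EeCcHh gametes: ECH×1, ECh×1, EcH×1, Ech×1, eCH×1, eCh×1, ecH×1, ech×1
EeCchh×EeCcHh grid (8·8=64): EECCHh=2 EECChh=2 EECcHh=4 EECchh=4 EEccHh=2 EEcchh=2 EeCCHh=4 EeCChh=4 EeCcHh=8 EeCchh=8 EeccHh=4 Eecchh=4 eeCCHh=2 eeCChh=2 eeCcHh=4 eeCchh=4 eeccHh=2 eecchh=2
E_ cc H_ hits 6/64; gcd=2; 6÷2/64÷2 = 3/32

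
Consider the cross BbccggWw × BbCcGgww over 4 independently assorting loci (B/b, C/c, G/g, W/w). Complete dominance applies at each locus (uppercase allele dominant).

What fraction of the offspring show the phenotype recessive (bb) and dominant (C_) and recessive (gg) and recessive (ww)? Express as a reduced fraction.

P(bb C_ gg ww) = 1/32

BbccggWw gametes: BcgW×4, Bcgw×4, bcgW×4, bcgw×4
BbCcGgww gametes: BCGw×2, BCgw×2, BcGw×2, Bcgw×2, bCGw×2, bCgw×2, bcGw×2, bcgw×2
BbccggWw×BbCcGgww grid (16·16=256): BBCcGgWw=8 BBCcGgww=8 BBCcggWw=8 BBCcggww=8 BBccGgWw=8 BBccGgww=8 BBccggWw=8 BBccggww=8 BbCcGgWw=16 BbCcGgww=16 BbCcggWw=16 BbCcggww=16 BbccGgWw=16 BbccGgww=16 BbccggWw=16 Bbccggww=16 bbCcGgWw=8 bbCcGgww=8 bbCcggWw=8 bbCcggww=8 bbccGgWw=8 bbccGgww=8 bbccggWw=8 bbccggww=8
bb C_ gg ww hits 8/256; gcd=8; 8÷8/256÷8 = 1/32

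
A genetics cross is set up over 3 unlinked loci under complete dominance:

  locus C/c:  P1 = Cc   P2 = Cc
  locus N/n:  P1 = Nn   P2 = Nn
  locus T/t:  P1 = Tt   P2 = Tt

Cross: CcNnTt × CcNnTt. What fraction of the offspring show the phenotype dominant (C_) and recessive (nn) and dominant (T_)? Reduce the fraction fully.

P(C_ nn T_) = 9/64

CcNnTt gametes: CNT×1, CNt×1, CnT×1, Cnt×1, cNT×1, cNt×1, cnT×1, cnt×1
CcNnTt gametes: CNT×1, CNt×1, CnT×1, Cnt×1, cNT×1, cNt×1, cnT×1, cnt×1
CcNnTt×CcNnTt grid (8·8=64): CCNNTT=1 CCNNTt=2 CCNNtt=1 CCNnTT=2 CCNnTt=4 CCNntt=2 CCnnTT=1 CCnnTt=2 CCnntt=1 CcNNTT=2 CcNNTt=4 CcNNtt=2 CcNnTT=4 CcNnTt=8 CcNntt=4 CcnnTT=2 CcnnTt=4 Ccnntt=2 ccNNTT=1 ccNNTt=2 ccNNtt=1 ccNnTT=2 ccNnTt=4 ccNntt=2 ccnnTT=1 ccnnTt=2 ccnntt=1
C_ nn T_ hits 9/64; gcd=1; 9÷1/64÷1 = 9/64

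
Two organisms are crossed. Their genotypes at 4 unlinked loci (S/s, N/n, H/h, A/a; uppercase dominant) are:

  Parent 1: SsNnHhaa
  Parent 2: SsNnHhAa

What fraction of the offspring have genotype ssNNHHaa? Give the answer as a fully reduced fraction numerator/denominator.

SsNnHhaa gametes: SNHa×2, SNha×2, SnHa×2, Snha×2, sNHa×2, sNha×2, snHa×2, snha×2
SsNnHhAa gametes: SNHA×1, SNHa×1, SNhA×1, SNha×1, SnHA×1, SnHa×1, SnhA×1, Snha×1, sNHA×1, sNHa×1, sNhA×1, sNha×1, snHA×1, snHa×1, snhA×1, snha×1
SsNnHhaa×SsNnHhAa grid (16·16=256): SSNNHHAa=2 SSNNHHaa=2 SSNNHhAa=4 SSNNHhaa=4 SSNNhhAa=2 SSNNhhaa=2 SSNnHHAa=4 SSNnHHaa=4 SSNnHhAa=8 SSNnHhaa=8 SSNnhhAa=4 SSNnhhaa=4 SSnnHHAa=2 SSnnHHaa=2 SSnnHhAa=4 SSnnHhaa=4 SSnnhhAa=2 SSnnhhaa=2 SsNNHHAa=4 SsNNHHaa=4 SsNNHhAa=8 SsNNHhaa=8 SsNNhhAa=4 SsNNhhaa=4 SsNnHHAa=8 SsNnHHaa=8 SsNnHhAa=16 SsNnHhaa=16 SsNnhhAa=8 SsNnhhaa=8 SsnnHHAa=4 SsnnHHaa=4 SsnnHhAa=8 SsnnHhaa=8 SsnnhhAa=4 Ssnnhhaa=4 ssNNHHAa=2 ssNNHHaa=2 ssNNHhAa=4 ssNNHhaa=4 ssNNhhAa=2 ssNNhhaa=2 ssNnHHAa=4 ssNnHHaa=4 ssNnHhAa=8 ssNnHhaa=8 ssNnhhAa=4 ssNnhhaa=4 ssnnHHAa=2 ssnnHHaa=2 ssnnHhAa=4 ssnnHhaa=4 ssnnhhAa=2 ssnnhhaa=2
ssNNHHaa hits 2/256; gcd=2; 2÷2/256÷2 = 1/128

P(ssNNHHaa) = 1/128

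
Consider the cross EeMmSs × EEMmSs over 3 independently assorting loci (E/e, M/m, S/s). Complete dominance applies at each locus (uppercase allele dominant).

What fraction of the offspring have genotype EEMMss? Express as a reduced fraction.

P(EEMMss) = 1/32

EeMmSs gametes: EMS×1, EMs×1, EmS×1, Ems×1, eMS×1, eMs×1, emS×1, ems×1
EEMmSs gametes: EMS×2, EMs×2, EmS×2, Ems×2
EeMmSs×EEMmSs grid (8·8=64): EEMMSS=2 EEMMSs=4 EEMMss=2 EEMmSS=4 EEMmSs=8 EEMmss=4 EEmmSS=2 EEmmSs=4 EEmmss=2 EeMMSS=2 EeMMSs=4 EeMMss=2 EeMmSS=4 EeMmSs=8 EeMmss=4 EemmSS=2 EemmSs=4 Eemmss=2
EEMMss hits 2/64; gcd=2; 2÷2/64÷2 = 1/32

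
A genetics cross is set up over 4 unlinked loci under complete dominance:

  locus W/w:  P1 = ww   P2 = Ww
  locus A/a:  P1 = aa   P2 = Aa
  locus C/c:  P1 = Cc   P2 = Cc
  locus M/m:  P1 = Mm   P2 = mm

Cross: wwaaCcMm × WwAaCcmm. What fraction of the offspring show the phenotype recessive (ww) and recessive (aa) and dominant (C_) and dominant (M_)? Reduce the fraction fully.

P(ww aa C_ M_) = 3/32

wwaaCcMm gametes: waCM×4, waCm×4, wacM×4, wacm×4
WwAaCcmm gametes: WACm×2, WAcm×2, WaCm×2, Wacm×2, wACm×2, wAcm×2, waCm×2, wacm×2
wwaaCcMm×WwAaCcmm grid (16·16=256): WwAaCCMm=8 WwAaCCmm=8 WwAaCcMm=16 WwAaCcmm=16 WwAaccMm=8 WwAaccmm=8 WwaaCCMm=8 WwaaCCmm=8 WwaaCcMm=16 WwaaCcmm=16 WwaaccMm=8 Wwaaccmm=8 wwAaCCMm=8 wwAaCCmm=8 wwAaCcMm=16 wwAaCcmm=16 wwAaccMm=8 wwAaccmm=8 wwaaCCMm=8 wwaaCCmm=8 wwaaCcMm=16 wwaaCcmm=16 wwaaccMm=8 wwaaccmm=8
ww aa C_ M_ hits 24/256; gcd=8; 24÷8/256÷8 = 3/32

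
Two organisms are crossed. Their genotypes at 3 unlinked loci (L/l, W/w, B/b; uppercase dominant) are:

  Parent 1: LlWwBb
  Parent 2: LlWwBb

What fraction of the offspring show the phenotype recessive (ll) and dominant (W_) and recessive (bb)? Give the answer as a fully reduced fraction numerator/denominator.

P(ll W_ bb) = 3/64

LlWwBb gametes: LWB×1, LWb×1, LwB×1, Lwb×1, lWB×1, lWb×1, lwB×1, lwb×1
LlWwBb gametes: LWB×1, LWb×1, LwB×1, Lwb×1, lWB×1, lWb×1, lwB×1, lwb×1
LlWwBb×LlWwBb grid (8·8=64): LLWWBB=1 LLWWBb=2 LLWWbb=1 LLWwBB=2 LLWwBb=4 LLWwbb=2 LLwwBB=1 LLwwBb=2 LLwwbb=1 LlWWBB=2 LlWWBb=4 LlWWbb=2 LlWwBB=4 LlWwBb=8 LlWwbb=4 LlwwBB=2 LlwwBb=4 Llwwbb=2 llWWBB=1 llWWBb=2 llWWbb=1 llWwBB=2 llWwBb=4 llWwbb=2 llwwBB=1 llwwBb=2 llwwbb=1
ll W_ bb hits 3/64; gcd=1; 3÷1/64÷1 = 3/64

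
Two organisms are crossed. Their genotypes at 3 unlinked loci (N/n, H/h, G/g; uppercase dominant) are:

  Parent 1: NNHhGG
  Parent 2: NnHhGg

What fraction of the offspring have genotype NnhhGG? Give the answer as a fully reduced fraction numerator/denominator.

P(NnhhGG) = 1/16

NNHhGG gametes: NHG×4, NhG×4
NnHhGg gametes: NHG×1, NHg×1, NhG×1, Nhg×1, nHG×1, nHg×1, nhG×1, nhg×1
NNHhGG×NnHhGg grid (8·8=64): NNHHGG=4 NNHHGg=4 NNHhGG=8 NNHhGg=8 NNhhGG=4 NNhhGg=4 NnHHGG=4 NnHHGg=4 NnHhGG=8 NnHhGg=8 NnhhGG=4 NnhhGg=4
NnhhGG hits 4/64; gcd=4; 4÷4/64÷4 = 1/16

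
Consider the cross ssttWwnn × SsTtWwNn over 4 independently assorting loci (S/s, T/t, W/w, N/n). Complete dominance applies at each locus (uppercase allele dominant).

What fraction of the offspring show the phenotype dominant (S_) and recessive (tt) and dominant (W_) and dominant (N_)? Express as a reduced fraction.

P(S_ tt W_ N_) = 3/32

ssttWwnn gametes: stWn×8, stwn×8
SsTtWwNn gametes: STWN×1, STWn×1, STwN×1, STwn×1, StWN×1, StWn×1, StwN×1, Stwn×1, sTWN×1, sTWn×1, sTwN×1, sTwn×1, stWN×1, stWn×1, stwN×1, stwn×1
ssttWwnn×SsTtWwNn grid (16·16=256): SsTtWWNn=8 SsTtWWnn=8 SsTtWwNn=16 SsTtWwnn=16 SsTtwwNn=8 SsTtwwnn=8 SsttWWNn=8 SsttWWnn=8 SsttWwNn=16 SsttWwnn=16 SsttwwNn=8 Ssttwwnn=8 ssTtWWNn=8 ssTtWWnn=8 ssTtWwNn=16 ssTtWwnn=16 ssTtwwNn=8 ssTtwwnn=8 ssttWWNn=8 ssttWWnn=8 ssttWwNn=16 ssttWwnn=16 ssttwwNn=8 ssttwwnn=8
S_ tt W_ N_ hits 24/256; gcd=8; 24÷8/256÷8 = 3/32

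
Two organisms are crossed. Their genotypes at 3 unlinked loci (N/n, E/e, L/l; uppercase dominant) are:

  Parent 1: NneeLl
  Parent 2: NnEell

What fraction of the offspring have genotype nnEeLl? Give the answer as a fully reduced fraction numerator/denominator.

P(nnEeLl) = 1/16

NneeLl gametes: NeL×2, Nel×2, neL×2, nel×2
NnEell gametes: NEl×2, Nel×2, nEl×2, nel×2
NneeLl×NnEell grid (8·8=64): NNEeLl=4 NNEell=4 NNeeLl=4 NNeell=4 NnEeLl=8 NnEell=8 NneeLl=8 Nneell=8 nnEeLl=4 nnEell=4 nneeLl=4 nneell=4
nnEeLl hits 4/64; gcd=4; 4÷4/64÷4 = 1/16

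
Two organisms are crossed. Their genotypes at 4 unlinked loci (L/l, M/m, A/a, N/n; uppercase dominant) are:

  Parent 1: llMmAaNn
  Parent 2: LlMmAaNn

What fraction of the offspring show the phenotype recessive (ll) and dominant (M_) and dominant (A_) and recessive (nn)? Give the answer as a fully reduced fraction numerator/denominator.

P(ll M_ A_ nn) = 9/128

llMmAaNn gametes: lMAN×2, lMAn×2, lMaN×2, lMan×2, lmAN×2, lmAn×2, lmaN×2, lman×2
LlMmAaNn gametes: LMAN×1, LMAn×1, LMaN×1, LMan×1, LmAN×1, LmAn×1, LmaN×1, Lman×1, lMAN×1, lMAn×1, lMaN×1, lMan×1, lmAN×1, lmAn×1, lmaN×1, lman×1
llMmAaNn×LlMmAaNn grid (16·16=256): LlMMAANN=2 LlMMAANn=4 LlMMAAnn=2 LlMMAaNN=4 LlMMAaNn=8 LlMMAann=4 LlMMaaNN=2 LlMMaaNn=4 LlMMaann=2 LlMmAANN=4 LlMmAANn=8 LlMmAAnn=4 LlMmAaNN=8 LlMmAaNn=16 LlMmAann=8 LlMmaaNN=4 LlMmaaNn=8 LlMmaann=4 LlmmAANN=2 LlmmAANn=4 LlmmAAnn=2 LlmmAaNN=4 LlmmAaNn=8 LlmmAann=4 LlmmaaNN=2 LlmmaaNn=4 Llmmaann=2 llMMAANN=2 llMMAANn=4 llMMAAnn=2 llMMAaNN=4 llMMAaNn=8 llMMAann=4 llMMaaNN=2 llMMaaNn=4 llMMaann=2 llMmAANN=4 llMmAANn=8 llMmAAnn=4 llMmAaNN=8 llMmAaNn=16 llMmAann=8 llMmaaNN=4 llMmaaNn=8 llMmaann=4 llmmAANN=2 llmmAANn=4 llmmAAnn=2 llmmAaNN=4 llmmAaNn=8 llmmAann=4 llmmaaNN=2 llmmaaNn=4 llmmaann=2
ll M_ A_ nn hits 18/256; gcd=2; 18÷2/256÷2 = 9/128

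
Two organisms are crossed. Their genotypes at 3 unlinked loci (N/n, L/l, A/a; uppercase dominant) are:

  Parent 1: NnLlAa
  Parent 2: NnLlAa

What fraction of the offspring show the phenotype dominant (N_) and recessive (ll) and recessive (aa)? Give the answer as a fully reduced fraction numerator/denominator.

P(N_ ll aa) = 3/64

NnLlAa gametes: NLA×1, NLa×1, NlA×1, Nla×1, nLA×1, nLa×1, nlA×1, nla×1
NnLlAa gametes: NLA×1, NLa×1, NlA×1, Nla×1, nLA×1, nLa×1, nlA×1, nla×1
NnLlAa×NnLlAa grid (8·8=64): NNLLAA=1 NNLLAa=2 NNLLaa=1 NNLlAA=2 NNLlAa=4 NNLlaa=2 NNllAA=1 NNllAa=2 NNllaa=1 NnLLAA=2 NnLLAa=4 NnLLaa=2 NnLlAA=4 NnLlAa=8 NnLlaa=4 NnllAA=2 NnllAa=4 Nnllaa=2 nnLLAA=1 nnLLAa=2 nnLLaa=1 nnLlAA=2 nnLlAa=4 nnLlaa=2 nnllAA=1 nnllAa=2 nnllaa=1
N_ ll aa hits 3/64; gcd=1; 3÷1/64÷1 = 3/64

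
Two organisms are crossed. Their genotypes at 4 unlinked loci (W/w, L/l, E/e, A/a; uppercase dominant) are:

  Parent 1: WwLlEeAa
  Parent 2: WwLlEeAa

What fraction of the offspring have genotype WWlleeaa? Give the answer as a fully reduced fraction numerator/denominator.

WwLlEeAa gametes: WLEA×1, WLEa×1, WLeA×1, WLea×1, WlEA×1, WlEa×1, WleA×1, Wlea×1, wLEA×1, wLEa×1, wLeA×1, wLea×1, wlEA×1, wlEa×1, wleA×1, wlea×1
WwLlEeAa gametes: WLEA×1, WLEa×1, WLeA×1, WLea×1, WlEA×1, WlEa×1, WleA×1, Wlea×1, wLEA×1, wLEa×1, wLeA×1, wLea×1, wlEA×1, wlEa×1, wleA×1, wlea×1
WwLlEeAa×WwLlEeAa grid (16·16=256): WWLLEEAA=1 WWLLEEAa=2 WWLLEEaa=1 WWLLEeAA=2 WWLLEeAa=4 WWLLEeaa=2 WWLLeeAA=1 WWLLeeAa=2 WWLLeeaa=1 WWLlEEAA=2 WWLlEEAa=4 WWLlEEaa=2 WWLlEeAA=4 WWLlEeAa=8 WWLlEeaa=4 WWLleeAA=2 WWLleeAa=4 WWLleeaa=2 WWllEEAA=1 WWllEEAa=2 WWllEEaa=1 WWllEeAA=2 WWllEeAa=4 WWllEeaa=2 WWlleeAA=1 WWlleeAa=2 WWlleeaa=1 WwLLEEAA=2 WwLLEEAa=4 WwLLEEaa=2 WwLLEeAA=4 WwLLEeAa=8 WwLLEeaa=4 WwLLeeAA=2 WwLLeeAa=4 WwLLeeaa=2 WwLlEEAA=4 WwLlEEAa=8 WwLlEEaa=4 WwLlEeAA=8 WwLlEeAa=16 WwLlEeaa=8 WwLleeAA=4 WwLleeAa=8 WwLleeaa=4 WwllEEAA=2 WwllEEAa=4 WwllEEaa=2 WwllEeAA=4 WwllEeAa=8 WwllEeaa=4 WwlleeAA=2 WwlleeAa=4 Wwlleeaa=2 wwLLEEAA=1 wwLLEEAa=2 wwLLEEaa=1 wwLLEeAA=2 wwLLEeAa=4 wwLLEeaa=2 wwLLeeAA=1 wwLLeeAa=2 wwLLeeaa=1 wwLlEEAA=2 wwLlEEAa=4 wwLlEEaa=2 wwLlEeAA=4 wwLlEeAa=8 wwLlEeaa=4 wwLleeAA=2 wwLleeAa=4 wwLleeaa=2 wwllEEAA=1 wwllEEAa=2 wwllEEaa=1 wwllEeAA=2 wwllEeAa=4 wwllEeaa=2 wwlleeAA=1 wwlleeAa=2 wwlleeaa=1
WWlleeaa hits 1/256; gcd=1; 1÷1/256÷1 = 1/256

P(WWlleeaa) = 1/256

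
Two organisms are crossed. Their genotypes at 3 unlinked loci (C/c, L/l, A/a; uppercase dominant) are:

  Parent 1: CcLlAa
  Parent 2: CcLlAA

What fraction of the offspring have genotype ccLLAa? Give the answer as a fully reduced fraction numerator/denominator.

CcLlAa gametes: CLA×1, CLa×1, ClA×1, Cla×1, cLA×1, cLa×1, clA×1, cla×1
CcLlAA gametes: CLA×2, ClA×2, cLA×2, clA×2
CcLlAa×CcLlAA grid (8·8=64): CCLLAA=2 CCLLAa=2 CCLlAA=4 CCLlAa=4 CCllAA=2 CCllAa=2 CcLLAA=4 CcLLAa=4 CcLlAA=8 CcLlAa=8 CcllAA=4 CcllAa=4 ccLLAA=2 ccLLAa=2 ccLlAA=4 ccLlAa=4 ccllAA=2 ccllAa=2
ccLLAa hits 2/64; gcd=2; 2÷2/64÷2 = 1/32

P(ccLLAa) = 1/32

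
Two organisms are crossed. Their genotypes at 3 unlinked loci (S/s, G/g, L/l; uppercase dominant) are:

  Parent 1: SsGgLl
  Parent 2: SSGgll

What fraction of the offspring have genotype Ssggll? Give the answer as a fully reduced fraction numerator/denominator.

P(Ssggll) = 1/16

SsGgLl gametes: SGL×1, SGl×1, SgL×1, Sgl×1, sGL×1, sGl×1, sgL×1, sgl×1
SSGgll gametes: SGl×4, Sgl×4
SsGgLl×SSGgll grid (8·8=64): SSGGLl=4 SSGGll=4 SSGgLl=8 SSGgll=8 SSggLl=4 SSggll=4 SsGGLl=4 SsGGll=4 SsGgLl=8 SsGgll=8 SsggLl=4 Ssggll=4
Ssggll hits 4/64; gcd=4; 4÷4/64÷4 = 1/16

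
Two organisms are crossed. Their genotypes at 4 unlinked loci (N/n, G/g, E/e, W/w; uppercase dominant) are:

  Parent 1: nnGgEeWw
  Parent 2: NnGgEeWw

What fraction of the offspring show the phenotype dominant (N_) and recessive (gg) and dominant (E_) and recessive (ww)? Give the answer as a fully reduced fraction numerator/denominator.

nnGgEeWw gametes: nGEW×2, nGEw×2, nGeW×2, nGew×2, ngEW×2, ngEw×2, ngeW×2, ngew×2
NnGgEeWw gametes: NGEW×1, NGEw×1, NGeW×1, NGew×1, NgEW×1, NgEw×1, NgeW×1, Ngew×1, nGEW×1, nGEw×1, nGeW×1, nGew×1, ngEW×1, ngEw×1, ngeW×1, ngew×1
nnGgEeWw×NnGgEeWw grid (16·16=256): NnGGEEWW=2 NnGGEEWw=4 NnGGEEww=2 NnGGEeWW=4 NnGGEeWw=8 NnGGEeww=4 NnGGeeWW=2 NnGGeeWw=4 NnGGeeww=2 NnGgEEWW=4 NnGgEEWw=8 NnGgEEww=4 NnGgEeWW=8 NnGgEeWw=16 NnGgEeww=8 NnGgeeWW=4 NnGgeeWw=8 NnGgeeww=4 NnggEEWW=2 NnggEEWw=4 NnggEEww=2 NnggEeWW=4 NnggEeWw=8 NnggEeww=4 NnggeeWW=2 NnggeeWw=4 Nnggeeww=2 nnGGEEWW=2 nnGGEEWw=4 nnGGEEww=2 nnGGEeWW=4 nnGGEeWw=8 nnGGEeww=4 nnGGeeWW=2 nnGGeeWw=4 nnGGeeww=2 nnGgEEWW=4 nnGgEEWw=8 nnGgEEww=4 nnGgEeWW=8 nnGgEeWw=16 nnGgEeww=8 nnGgeeWW=4 nnGgeeWw=8 nnGgeeww=4 nnggEEWW=2 nnggEEWw=4 nnggEEww=2 nnggEeWW=4 nnggEeWw=8 nnggEeww=4 nnggeeWW=2 nnggeeWw=4 nnggeeww=2
N_ gg E_ ww hits 6/256; gcd=2; 6÷2/256÷2 = 3/128

P(N_ gg E_ ww) = 3/128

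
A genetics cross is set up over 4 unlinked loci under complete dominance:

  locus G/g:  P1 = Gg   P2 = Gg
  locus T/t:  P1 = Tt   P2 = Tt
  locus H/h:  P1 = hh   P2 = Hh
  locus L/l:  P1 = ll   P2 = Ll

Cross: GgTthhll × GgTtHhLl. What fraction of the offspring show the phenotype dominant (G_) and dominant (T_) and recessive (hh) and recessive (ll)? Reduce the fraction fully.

GgTthhll gametes: GThl×4, Gthl×4, gThl×4, gthl×4
GgTtHhLl gametes: GTHL×1, GTHl×1, GThL×1, GThl×1, GtHL×1, GtHl×1, GthL×1, Gthl×1, gTHL×1, gTHl×1, gThL×1, gThl×1, gtHL×1, gtHl×1, gthL×1, gthl×1
GgTthhll×GgTtHhLl grid (16·16=256): GGTTHhLl=4 GGTTHhll=4 GGTThhLl=4 GGTThhll=4 GGTtHhLl=8 GGTtHhll=8 GGTthhLl=8 GGTthhll=8 GGttHhLl=4 GGttHhll=4 GGtthhLl=4 GGtthhll=4 GgTTHhLl=8 GgTTHhll=8 GgTThhLl=8 GgTThhll=8 GgTtHhLl=16 GgTtHhll=16 GgTthhLl=16 GgTthhll=16 GgttHhLl=8 GgttHhll=8 GgtthhLl=8 Ggtthhll=8 ggTTHhLl=4 ggTTHhll=4 ggTThhLl=4 ggTThhll=4 ggTtHhLl=8 ggTtHhll=8 ggTthhLl=8 ggTthhll=8 ggttHhLl=4 ggttHhll=4 ggtthhLl=4 ggtthhll=4
G_ T_ hh ll hits 36/256; gcd=4; 36÷4/256÷4 = 9/64

P(G_ T_ hh ll) = 9/64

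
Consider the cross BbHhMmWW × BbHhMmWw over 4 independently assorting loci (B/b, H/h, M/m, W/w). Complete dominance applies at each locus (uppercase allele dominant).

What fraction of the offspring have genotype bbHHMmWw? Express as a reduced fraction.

P(bbHHMmWw) = 1/64

BbHhMmWW gametes: BHMW×2, BHmW×2, BhMW×2, BhmW×2, bHMW×2, bHmW×2, bhMW×2, bhmW×2
BbHhMmWw gametes: BHMW×1, BHMw×1, BHmW×1, BHmw×1, BhMW×1, BhMw×1, BhmW×1, Bhmw×1, bHMW×1, bHMw×1, bHmW×1, bHmw×1, bhMW×1, bhMw×1, bhmW×1, bhmw×1
BbHhMmWW×BbHhMmWw grid (16·16=256): BBHHMMWW=2 BBHHMMWw=2 BBHHMmWW=4 BBHHMmWw=4 BBHHmmWW=2 BBHHmmWw=2 BBHhMMWW=4 BBHhMMWw=4 BBHhMmWW=8 BBHhMmWw=8 BBHhmmWW=4 BBHhmmWw=4 BBhhMMWW=2 BBhhMMWw=2 BBhhMmWW=4 BBhhMmWw=4 BBhhmmWW=2 BBhhmmWw=2 BbHHMMWW=4 BbHHMMWw=4 BbHHMmWW=8 BbHHMmWw=8 BbHHmmWW=4 BbHHmmWw=4 BbHhMMWW=8 BbHhMMWw=8 BbHhMmWW=16 BbHhMmWw=16 BbHhmmWW=8 BbHhmmWw=8 BbhhMMWW=4 BbhhMMWw=4 BbhhMmWW=8 BbhhMmWw=8 BbhhmmWW=4 BbhhmmWw=4 bbHHMMWW=2 bbHHMMWw=2 bbHHMmWW=4 bbHHMmWw=4 bbHHmmWW=2 bbHHmmWw=2 bbHhMMWW=4 bbHhMMWw=4 bbHhMmWW=8 bbHhMmWw=8 bbHhmmWW=4 bbHhmmWw=4 bbhhMMWW=2 bbhhMMWw=2 bbhhMmWW=4 bbhhMmWw=4 bbhhmmWW=2 bbhhmmWw=2
bbHHMmWw hits 4/256; gcd=4; 4÷4/256÷4 = 1/64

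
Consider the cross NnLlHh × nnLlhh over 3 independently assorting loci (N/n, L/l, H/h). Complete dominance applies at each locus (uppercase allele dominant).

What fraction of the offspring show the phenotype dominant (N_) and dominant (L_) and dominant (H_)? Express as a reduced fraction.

P(N_ L_ H_) = 3/16

NnLlHh gametes: NLH×1, NLh×1, NlH×1, Nlh×1, nLH×1, nLh×1, nlH×1, nlh×1
nnLlhh gametes: nLh×4, nlh×4
NnLlHh×nnLlhh grid (8·8=64): NnLLHh=4 NnLLhh=4 NnLlHh=8 NnLlhh=8 NnllHh=4 Nnllhh=4 nnLLHh=4 nnLLhh=4 nnLlHh=8 nnLlhh=8 nnllHh=4 nnllhh=4
N_ L_ H_ hits 12/64; gcd=4; 12÷4/64÷4 = 3/16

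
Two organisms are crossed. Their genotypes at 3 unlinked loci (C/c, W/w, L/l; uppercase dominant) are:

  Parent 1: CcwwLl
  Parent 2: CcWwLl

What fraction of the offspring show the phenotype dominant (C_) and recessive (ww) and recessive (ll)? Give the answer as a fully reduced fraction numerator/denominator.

CcwwLl gametes: CwL×2, Cwl×2, cwL×2, cwl×2
CcWwLl gametes: CWL×1, CWl×1, CwL×1, Cwl×1, cWL×1, cWl×1, cwL×1, cwl×1
CcwwLl×CcWwLl grid (8·8=64): CCWwLL=2 CCWwLl=4 CCWwll=2 CCwwLL=2 CCwwLl=4 CCwwll=2 CcWwLL=4 CcWwLl=8 CcWwll=4 CcwwLL=4 CcwwLl=8 Ccwwll=4 ccWwLL=2 ccWwLl=4 ccWwll=2 ccwwLL=2 ccwwLl=4 ccwwll=2
C_ ww ll hits 6/64; gcd=2; 6÷2/64÷2 = 3/32

P(C_ ww ll) = 3/32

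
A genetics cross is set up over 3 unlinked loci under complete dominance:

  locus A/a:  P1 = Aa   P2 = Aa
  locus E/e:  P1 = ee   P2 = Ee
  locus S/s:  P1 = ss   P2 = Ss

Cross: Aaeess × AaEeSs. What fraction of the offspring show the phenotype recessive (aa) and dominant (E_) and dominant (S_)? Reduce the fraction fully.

P(aa E_ S_) = 1/16

Aaeess gametes: Aes×4, aes×4
AaEeSs gametes: AES×1, AEs×1, AeS×1, Aes×1, aES×1, aEs×1, aeS×1, aes×1
Aaeess×AaEeSs grid (8·8=64): AAEeSs=4 AAEess=4 AAeeSs=4 AAeess=4 AaEeSs=8 AaEess=8 AaeeSs=8 Aaeess=8 aaEeSs=4 aaEess=4 aaeeSs=4 aaeess=4
aa E_ S_ hits 4/64; gcd=4; 4÷4/64÷4 = 1/16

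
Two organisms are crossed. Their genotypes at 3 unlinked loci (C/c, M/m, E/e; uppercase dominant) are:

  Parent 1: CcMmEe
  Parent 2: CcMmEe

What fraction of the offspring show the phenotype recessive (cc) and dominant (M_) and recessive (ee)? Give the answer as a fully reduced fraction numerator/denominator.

CcMmEe gametes: CME×1, CMe×1, CmE×1, Cme×1, cME×1, cMe×1, cmE×1, cme×1
CcMmEe gametes: CME×1, CMe×1, CmE×1, Cme×1, cME×1, cMe×1, cmE×1, cme×1
CcMmEe×CcMmEe grid (8·8=64): CCMMEE=1 CCMMEe=2 CCMMee=1 CCMmEE=2 CCMmEe=4 CCMmee=2 CCmmEE=1 CCmmEe=2 CCmmee=1 CcMMEE=2 CcMMEe=4 CcMMee=2 CcMmEE=4 CcMmEe=8 CcMmee=4 CcmmEE=2 CcmmEe=4 Ccmmee=2 ccMMEE=1 ccMMEe=2 ccMMee=1 ccMmEE=2 ccMmEe=4 ccMmee=2 ccmmEE=1 ccmmEe=2 ccmmee=1
cc M_ ee hits 3/64; gcd=1; 3÷1/64÷1 = 3/64

P(cc M_ ee) = 3/64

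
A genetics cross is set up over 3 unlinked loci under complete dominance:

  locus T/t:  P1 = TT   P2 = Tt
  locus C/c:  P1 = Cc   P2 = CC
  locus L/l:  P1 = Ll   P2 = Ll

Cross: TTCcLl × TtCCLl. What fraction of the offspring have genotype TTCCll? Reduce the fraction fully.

TTCcLl gametes: TCL×2, TCl×2, TcL×2, Tcl×2
TtCCLl gametes: TCL×2, TCl×2, tCL×2, tCl×2
TTCcLl×TtCCLl grid (8·8=64): TTCCLL=4 TTCCLl=8 TTCCll=4 TTCcLL=4 TTCcLl=8 TTCcll=4 TtCCLL=4 TtCCLl=8 TtCCll=4 TtCcLL=4 TtCcLl=8 TtCcll=4
TTCCll hits 4/64; gcd=4; 4÷4/64÷4 = 1/16

P(TTCCll) = 1/16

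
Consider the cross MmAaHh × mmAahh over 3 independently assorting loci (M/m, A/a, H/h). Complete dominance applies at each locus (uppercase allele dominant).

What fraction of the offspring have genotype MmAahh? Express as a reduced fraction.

MmAaHh gametes: MAH×1, MAh×1, MaH×1, Mah×1, mAH×1, mAh×1, maH×1, mah×1
mmAahh gametes: mAh×4, mah×4
MmAaHh×mmAahh grid (8·8=64): MmAAHh=4 MmAAhh=4 MmAaHh=8 MmAahh=8 MmaaHh=4 Mmaahh=4 mmAAHh=4 mmAAhh=4 mmAaHh=8 mmAahh=8 mmaaHh=4 mmaahh=4
MmAahh hits 8/64; gcd=8; 8÷8/64÷8 = 1/8

P(MmAahh) = 1/8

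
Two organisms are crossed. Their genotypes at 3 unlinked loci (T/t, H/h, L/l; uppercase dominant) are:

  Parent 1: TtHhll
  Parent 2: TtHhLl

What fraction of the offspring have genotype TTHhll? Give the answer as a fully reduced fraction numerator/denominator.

TtHhll gametes: THl×2, Thl×2, tHl×2, thl×2
TtHhLl gametes: THL×1, THl×1, ThL×1, Thl×1, tHL×1, tHl×1, thL×1, thl×1
TtHhll×TtHhLl grid (8·8=64): TTHHLl=2 TTHHll=2 TTHhLl=4 TTHhll=4 TThhLl=2 TThhll=2 TtHHLl=4 TtHHll=4 TtHhLl=8 TtHhll=8 TthhLl=4 Tthhll=4 ttHHLl=2 ttHHll=2 ttHhLl=4 ttHhll=4 tthhLl=2 tthhll=2
TTHhll hits 4/64; gcd=4; 4÷4/64÷4 = 1/16

P(TTHhll) = 1/16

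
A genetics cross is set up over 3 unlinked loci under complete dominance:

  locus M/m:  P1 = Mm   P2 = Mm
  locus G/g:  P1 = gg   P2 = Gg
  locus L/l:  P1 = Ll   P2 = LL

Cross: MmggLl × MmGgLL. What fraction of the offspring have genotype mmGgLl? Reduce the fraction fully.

MmggLl gametes: MgL×2, Mgl×2, mgL×2, mgl×2
MmGgLL gametes: MGL×2, MgL×2, mGL×2, mgL×2
MmggLl×MmGgLL grid (8·8=64): MMGgLL=4 MMGgLl=4 MMggLL=4 MMggLl=4 MmGgLL=8 MmGgLl=8 MmggLL=8 MmggLl=8 mmGgLL=4 mmGgLl=4 mmggLL=4 mmggLl=4
mmGgLl hits 4/64; gcd=4; 4÷4/64÷4 = 1/16

P(mmGgLl) = 1/16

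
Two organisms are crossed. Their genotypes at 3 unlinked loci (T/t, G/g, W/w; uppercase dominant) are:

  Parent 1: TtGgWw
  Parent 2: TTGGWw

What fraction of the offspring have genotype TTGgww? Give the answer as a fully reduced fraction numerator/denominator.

TtGgWw gametes: TGW×1, TGw×1, TgW×1, Tgw×1, tGW×1, tGw×1, tgW×1, tgw×1
TTGGWw gametes: TGW×4, TGw×4
TtGgWw×TTGGWw grid (8·8=64): TTGGWW=4 TTGGWw=8 TTGGww=4 TTGgWW=4 TTGgWw=8 TTGgww=4 TtGGWW=4 TtGGWw=8 TtGGww=4 TtGgWW=4 TtGgWw=8 TtGgww=4
TTGgww hits 4/64; gcd=4; 4÷4/64÷4 = 1/16

P(TTGgww) = 1/16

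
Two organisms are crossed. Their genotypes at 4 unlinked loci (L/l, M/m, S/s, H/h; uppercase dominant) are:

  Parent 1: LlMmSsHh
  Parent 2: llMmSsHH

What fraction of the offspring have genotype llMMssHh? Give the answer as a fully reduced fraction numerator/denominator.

LlMmSsHh gametes: LMSH×1, LMSh×1, LMsH×1, LMsh×1, LmSH×1, LmSh×1, LmsH×1, Lmsh×1, lMSH×1, lMSh×1, lMsH×1, lMsh×1, lmSH×1, lmSh×1, lmsH×1, lmsh×1
llMmSsHH gametes: lMSH×4, lMsH×4, lmSH×4, lmsH×4
LlMmSsHh×llMmSsHH grid (16·16=256): LlMMSSHH=4 LlMMSSHh=4 LlMMSsHH=8 LlMMSsHh=8 LlMMssHH=4 LlMMssHh=4 LlMmSSHH=8 LlMmSSHh=8 LlMmSsHH=16 LlMmSsHh=16 LlMmssHH=8 LlMmssHh=8 LlmmSSHH=4 LlmmSSHh=4 LlmmSsHH=8 LlmmSsHh=8 LlmmssHH=4 LlmmssHh=4 llMMSSHH=4 llMMSSHh=4 llMMSsHH=8 llMMSsHh=8 llMMssHH=4 llMMssHh=4 llMmSSHH=8 llMmSSHh=8 llMmSsHH=16 llMmSsHh=16 llMmssHH=8 llMmssHh=8 llmmSSHH=4 llmmSSHh=4 llmmSsHH=8 llmmSsHh=8 llmmssHH=4 llmmssHh=4
llMMssHh hits 4/256; gcd=4; 4÷4/256÷4 = 1/64

P(llMMssHh) = 1/64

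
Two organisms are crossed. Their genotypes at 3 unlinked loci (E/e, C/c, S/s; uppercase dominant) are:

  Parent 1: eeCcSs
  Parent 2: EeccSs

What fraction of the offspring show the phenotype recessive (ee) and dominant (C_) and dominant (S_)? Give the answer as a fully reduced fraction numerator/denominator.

P(ee C_ S_) = 3/16

eeCcSs gametes: eCS×2, eCs×2, ecS×2, ecs×2
EeccSs gametes: EcS×2, Ecs×2, ecS×2, ecs×2
eeCcSs×EeccSs grid (8·8=64): EeCcSS=4 EeCcSs=8 EeCcss=4 EeccSS=4 EeccSs=8 Eeccss=4 eeCcSS=4 eeCcSs=8 eeCcss=4 eeccSS=4 eeccSs=8 eeccss=4
ee C_ S_ hits 12/64; gcd=4; 12÷4/64÷4 = 3/16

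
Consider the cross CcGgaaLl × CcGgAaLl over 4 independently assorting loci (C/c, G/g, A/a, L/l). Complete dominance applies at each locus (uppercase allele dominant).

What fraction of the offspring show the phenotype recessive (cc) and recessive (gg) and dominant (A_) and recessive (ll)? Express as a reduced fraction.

P(cc gg A_ ll) = 1/128

CcGgaaLl gametes: CGaL×2, CGal×2, CgaL×2, Cgal×2, cGaL×2, cGal×2, cgaL×2, cgal×2
CcGgAaLl gametes: CGAL×1, CGAl×1, CGaL×1, CGal×1, CgAL×1, CgAl×1, CgaL×1, Cgal×1, cGAL×1, cGAl×1, cGaL×1, cGal×1, cgAL×1, cgAl×1, cgaL×1, cgal×1
CcGgaaLl×CcGgAaLl grid (16·16=256): CCGGAaLL=2 CCGGAaLl=4 CCGGAall=2 CCGGaaLL=2 CCGGaaLl=4 CCGGaall=2 CCGgAaLL=4 CCGgAaLl=8 CCGgAall=4 CCGgaaLL=4 CCGgaaLl=8 CCGgaall=4 CCggAaLL=2 CCggAaLl=4 CCggAall=2 CCggaaLL=2 CCggaaLl=4 CCggaall=2 CcGGAaLL=4 CcGGAaLl=8 CcGGAall=4 CcGGaaLL=4 CcGGaaLl=8 CcGGaall=4 CcGgAaLL=8 CcGgAaLl=16 CcGgAall=8 CcGgaaLL=8 CcGgaaLl=16 CcGgaall=8 CcggAaLL=4 CcggAaLl=8 CcggAall=4 CcggaaLL=4 CcggaaLl=8 Ccggaall=4 ccGGAaLL=2 ccGGAaLl=4 ccGGAall=2 ccGGaaLL=2 ccGGaaLl=4 ccGGaall=2 ccGgAaLL=4 ccGgAaLl=8 ccGgAall=4 ccGgaaLL=4 ccGgaaLl=8 ccGgaall=4 ccggAaLL=2 ccggAaLl=4 ccggAall=2 ccggaaLL=2 ccggaaLl=4 ccggaall=2
cc gg A_ ll hits 2/256; gcd=2; 2÷2/256÷2 = 1/128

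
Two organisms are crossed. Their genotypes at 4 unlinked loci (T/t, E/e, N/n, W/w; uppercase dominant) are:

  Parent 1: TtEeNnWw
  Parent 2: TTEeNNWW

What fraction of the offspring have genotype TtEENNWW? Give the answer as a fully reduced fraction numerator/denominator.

P(TtEENNWW) = 1/32

TtEeNnWw gametes: TENW×1, TENw×1, TEnW×1, TEnw×1, TeNW×1, TeNw×1, TenW×1, Tenw×1, tENW×1, tENw×1, tEnW×1, tEnw×1, teNW×1, teNw×1, tenW×1, tenw×1
TTEeNNWW gametes: TENW×8, TeNW×8
TtEeNnWw×TTEeNNWW grid (16·16=256): TTEENNWW=8 TTEENNWw=8 TTEENnWW=8 TTEENnWw=8 TTEeNNWW=16 TTEeNNWw=16 TTEeNnWW=16 TTEeNnWw=16 TTeeNNWW=8 TTeeNNWw=8 TTeeNnWW=8 TTeeNnWw=8 TtEENNWW=8 TtEENNWw=8 TtEENnWW=8 TtEENnWw=8 TtEeNNWW=16 TtEeNNWw=16 TtEeNnWW=16 TtEeNnWw=16 TteeNNWW=8 TteeNNWw=8 TteeNnWW=8 TteeNnWw=8
TtEENNWW hits 8/256; gcd=8; 8÷8/256÷8 = 1/32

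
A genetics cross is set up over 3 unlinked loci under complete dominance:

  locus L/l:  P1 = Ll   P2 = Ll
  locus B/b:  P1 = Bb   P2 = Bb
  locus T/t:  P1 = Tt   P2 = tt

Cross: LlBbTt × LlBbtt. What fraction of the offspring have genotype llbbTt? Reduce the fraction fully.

P(llbbTt) = 1/32

LlBbTt gametes: LBT×1, LBt×1, LbT×1, Lbt×1, lBT×1, lBt×1, lbT×1, lbt×1
LlBbtt gametes: LBt×2, Lbt×2, lBt×2, lbt×2
LlBbTt×LlBbtt grid (8·8=64): LLBBTt=2 LLBBtt=2 LLBbTt=4 LLBbtt=4 LLbbTt=2 LLbbtt=2 LlBBTt=4 LlBBtt=4 LlBbTt=8 LlBbtt=8 LlbbTt=4 Llbbtt=4 llBBTt=2 llBBtt=2 llBbTt=4 llBbtt=4 llbbTt=2 llbbtt=2
llbbTt hits 2/64; gcd=2; 2÷2/64÷2 = 1/32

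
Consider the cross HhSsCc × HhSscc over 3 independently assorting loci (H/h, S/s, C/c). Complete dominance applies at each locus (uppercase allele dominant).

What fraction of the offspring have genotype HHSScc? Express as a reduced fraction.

HhSsCc gametes: HSC×1, HSc×1, HsC×1, Hsc×1, hSC×1, hSc×1, hsC×1, hsc×1
HhSscc gametes: HSc×2, Hsc×2, hSc×2, hsc×2
HhSsCc×HhSscc grid (8·8=64): HHSSCc=2 HHSScc=2 HHSsCc=4 HHSscc=4 HHssCc=2 HHsscc=2 HhSSCc=4 HhSScc=4 HhSsCc=8 HhSscc=8 HhssCc=4 Hhsscc=4 hhSSCc=2 hhSScc=2 hhSsCc=4 hhSscc=4 hhssCc=2 hhsscc=2
HHSScc hits 2/64; gcd=2; 2÷2/64÷2 = 1/32

P(HHSScc) = 1/32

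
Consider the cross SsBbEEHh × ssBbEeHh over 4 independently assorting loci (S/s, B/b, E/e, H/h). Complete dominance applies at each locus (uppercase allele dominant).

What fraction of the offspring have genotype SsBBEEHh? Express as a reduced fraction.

P(SsBBEEHh) = 1/32

SsBbEEHh gametes: SBEH×2, SBEh×2, SbEH×2, SbEh×2, sBEH×2, sBEh×2, sbEH×2, sbEh×2
ssBbEeHh gametes: sBEH×2, sBEh×2, sBeH×2, sBeh×2, sbEH×2, sbEh×2, sbeH×2, sbeh×2
SsBbEEHh×ssBbEeHh grid (16·16=256): SsBBEEHH=4 SsBBEEHh=8 SsBBEEhh=4 SsBBEeHH=4 SsBBEeHh=8 SsBBEehh=4 SsBbEEHH=8 SsBbEEHh=16 SsBbEEhh=8 SsBbEeHH=8 SsBbEeHh=16 SsBbEehh=8 SsbbEEHH=4 SsbbEEHh=8 SsbbEEhh=4 SsbbEeHH=4 SsbbEeHh=8 SsbbEehh=4 ssBBEEHH=4 ssBBEEHh=8 ssBBEEhh=4 ssBBEeHH=4 ssBBEeHh=8 ssBBEehh=4 ssBbEEHH=8 ssBbEEHh=16 ssBbEEhh=8 ssBbEeHH=8 ssBbEeHh=16 ssBbEehh=8 ssbbEEHH=4 ssbbEEHh=8 ssbbEEhh=4 ssbbEeHH=4 ssbbEeHh=8 ssbbEehh=4
SsBBEEHh hits 8/256; gcd=8; 8÷8/256÷8 = 1/32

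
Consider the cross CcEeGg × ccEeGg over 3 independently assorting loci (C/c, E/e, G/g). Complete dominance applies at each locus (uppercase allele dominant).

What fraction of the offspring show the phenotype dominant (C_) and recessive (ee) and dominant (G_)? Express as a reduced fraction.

P(C_ ee G_) = 3/32

CcEeGg gametes: CEG×1, CEg×1, CeG×1, Ceg×1, cEG×1, cEg×1, ceG×1, ceg×1
ccEeGg gametes: cEG×2, cEg×2, ceG×2, ceg×2
CcEeGg×ccEeGg grid (8·8=64): CcEEGG=2 CcEEGg=4 CcEEgg=2 CcEeGG=4 CcEeGg=8 CcEegg=4 CceeGG=2 CceeGg=4 Cceegg=2 ccEEGG=2 ccEEGg=4 ccEEgg=2 ccEeGG=4 ccEeGg=8 ccEegg=4 cceeGG=2 cceeGg=4 cceegg=2
C_ ee G_ hits 6/64; gcd=2; 6÷2/64÷2 = 3/32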